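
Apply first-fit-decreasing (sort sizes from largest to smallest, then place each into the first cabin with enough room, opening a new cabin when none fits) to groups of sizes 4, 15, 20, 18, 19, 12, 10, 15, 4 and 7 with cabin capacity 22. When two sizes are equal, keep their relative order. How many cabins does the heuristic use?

6

Sorted descending: 20, 19, 18, 15, 15, 12, 10, 7, 4, 4.
  20 → cabin 1 (new)  [load 20/22]
  19 → cabin 2 (new)  [load 19/22]
  18 → cabin 3 (new)  [load 18/22]
  15 → cabin 4 (new)  [load 15/22]
  15 → cabin 5 (new)  [load 15/22]
  12 → cabin 6 (new)  [load 12/22]
  10 → cabin 6  [load 22/22]
  7 → cabin 4  [load 22/22]
  4 → cabin 3  [load 22/22]
  4 → cabin 5  [load 19/22]
6 cabins opened.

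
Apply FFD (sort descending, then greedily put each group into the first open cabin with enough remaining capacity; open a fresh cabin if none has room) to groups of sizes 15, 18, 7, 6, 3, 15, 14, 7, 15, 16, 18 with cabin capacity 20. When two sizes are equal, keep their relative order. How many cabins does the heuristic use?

8

Sorted descending: 18, 18, 16, 15, 15, 15, 14, 7, 7, 6, 3.
  18 → cabin 1 (new)  [load 18/20]
  18 → cabin 2 (new)  [load 18/20]
  16 → cabin 3 (new)  [load 16/20]
  15 → cabin 4 (new)  [load 15/20]
  15 → cabin 5 (new)  [load 15/20]
  15 → cabin 6 (new)  [load 15/20]
  14 → cabin 7 (new)  [load 14/20]
  7 → cabin 8 (new)  [load 7/20]
  7 → cabin 8  [load 14/20]
  6 → cabin 7  [load 20/20]
  3 → cabin 3  [load 19/20]
8 cabins opened.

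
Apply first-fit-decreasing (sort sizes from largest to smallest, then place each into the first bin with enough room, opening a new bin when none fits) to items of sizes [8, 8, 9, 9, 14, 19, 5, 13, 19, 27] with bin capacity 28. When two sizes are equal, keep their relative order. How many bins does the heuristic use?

Sorted descending: 27, 19, 19, 14, 13, 9, 9, 8, 8, 5.
  27 → bin 1 (new)  [load 27/28]
  19 → bin 2 (new)  [load 19/28]
  19 → bin 3 (new)  [load 19/28]
  14 → bin 4 (new)  [load 14/28]
  13 → bin 4  [load 27/28]
  9 → bin 2  [load 28/28]
  9 → bin 3  [load 28/28]
  8 → bin 5 (new)  [load 8/28]
  8 → bin 5  [load 16/28]
  5 → bin 5  [load 21/28]
5 bins opened.

5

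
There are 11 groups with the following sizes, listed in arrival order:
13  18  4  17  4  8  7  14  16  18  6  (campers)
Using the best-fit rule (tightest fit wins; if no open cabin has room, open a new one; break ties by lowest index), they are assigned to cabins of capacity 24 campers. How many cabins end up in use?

  13 → cabin 1 (new)  [load 13/24]
  18 → cabin 2 (new)  [load 18/24]
  4 → cabin 2  [load 22/24]
  17 → cabin 3 (new)  [load 17/24]
  4 → cabin 3  [load 21/24]
  8 → cabin 1  [load 21/24]
  7 → cabin 4 (new)  [load 7/24]
  14 → cabin 4  [load 21/24]
  16 → cabin 5 (new)  [load 16/24]
  18 → cabin 6 (new)  [load 18/24]
  6 → cabin 6  [load 24/24]
6 cabins opened.

6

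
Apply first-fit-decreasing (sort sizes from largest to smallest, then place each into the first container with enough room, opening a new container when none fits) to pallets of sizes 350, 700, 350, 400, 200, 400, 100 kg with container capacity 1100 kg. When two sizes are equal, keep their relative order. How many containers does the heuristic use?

Sorted descending: 700, 400, 400, 350, 350, 200, 100.
  700 → container 1 (new)  [load 700/1100]
  400 → container 1  [load 1100/1100]
  400 → container 2 (new)  [load 400/1100]
  350 → container 2  [load 750/1100]
  350 → container 2  [load 1100/1100]
  200 → container 3 (new)  [load 200/1100]
  100 → container 3  [load 300/1100]
3 containers opened.

3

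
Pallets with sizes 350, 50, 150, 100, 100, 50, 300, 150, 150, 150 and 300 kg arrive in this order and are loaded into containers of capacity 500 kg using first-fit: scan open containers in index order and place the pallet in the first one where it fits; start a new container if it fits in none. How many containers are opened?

  350 → container 1 (new)  [load 350/500]
  50 → container 1  [load 400/500]
  150 → container 2 (new)  [load 150/500]
  100 → container 1  [load 500/500]
  100 → container 2  [load 250/500]
  50 → container 2  [load 300/500]
  300 → container 3 (new)  [load 300/500]
  150 → container 2  [load 450/500]
  150 → container 3  [load 450/500]
  150 → container 4 (new)  [load 150/500]
  300 → container 4  [load 450/500]
4 containers opened.

4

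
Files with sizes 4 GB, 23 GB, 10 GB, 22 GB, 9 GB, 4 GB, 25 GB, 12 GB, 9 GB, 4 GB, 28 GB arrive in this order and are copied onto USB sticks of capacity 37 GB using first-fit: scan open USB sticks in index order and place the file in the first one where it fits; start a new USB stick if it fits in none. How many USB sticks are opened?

5

  4 → USB stick 1 (new)  [load 4/37]
  23 → USB stick 1  [load 27/37]
  10 → USB stick 1  [load 37/37]
  22 → USB stick 2 (new)  [load 22/37]
  9 → USB stick 2  [load 31/37]
  4 → USB stick 2  [load 35/37]
  25 → USB stick 3 (new)  [load 25/37]
  12 → USB stick 3  [load 37/37]
  9 → USB stick 4 (new)  [load 9/37]
  4 → USB stick 4  [load 13/37]
  28 → USB stick 5 (new)  [load 28/37]
5 USB sticks opened.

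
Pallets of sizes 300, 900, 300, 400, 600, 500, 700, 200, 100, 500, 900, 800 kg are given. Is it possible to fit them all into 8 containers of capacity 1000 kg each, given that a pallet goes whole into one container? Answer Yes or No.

A valid assignment using 7 containers:
  container 1: 900 + 100 = 1000
  container 2: 900 = 900
  container 3: 800 + 200 = 1000
  container 4: 700 + 300 = 1000
  container 5: 600 + 400 = 1000
  container 6: 500 + 500 = 1000
  container 7: 300 = 300
That uses only 7 ≤ 8, so 8 containers are enough.

Yes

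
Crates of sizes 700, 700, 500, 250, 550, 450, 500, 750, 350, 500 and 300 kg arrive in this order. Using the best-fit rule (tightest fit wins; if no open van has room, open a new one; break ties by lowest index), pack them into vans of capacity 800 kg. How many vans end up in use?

  700 → van 1 (new)  [load 700/800]
  700 → van 2 (new)  [load 700/800]
  500 → van 3 (new)  [load 500/800]
  250 → van 3  [load 750/800]
  550 → van 4 (new)  [load 550/800]
  450 → van 5 (new)  [load 450/800]
  500 → van 6 (new)  [load 500/800]
  750 → van 7 (new)  [load 750/800]
  350 → van 5  [load 800/800]
  500 → van 8 (new)  [load 500/800]
  300 → van 6  [load 800/800]
8 vans opened.

8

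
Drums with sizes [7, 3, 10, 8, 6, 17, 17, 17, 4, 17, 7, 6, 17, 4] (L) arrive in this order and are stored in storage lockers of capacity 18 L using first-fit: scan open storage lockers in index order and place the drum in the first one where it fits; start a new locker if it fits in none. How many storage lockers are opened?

9

  7 → locker 1 (new)  [load 7/18]
  3 → locker 1  [load 10/18]
  10 → locker 2 (new)  [load 10/18]
  8 → locker 1  [load 18/18]
  6 → locker 2  [load 16/18]
  17 → locker 3 (new)  [load 17/18]
  17 → locker 4 (new)  [load 17/18]
  17 → locker 5 (new)  [load 17/18]
  4 → locker 6 (new)  [load 4/18]
  17 → locker 7 (new)  [load 17/18]
  7 → locker 6  [load 11/18]
  6 → locker 6  [load 17/18]
  17 → locker 8 (new)  [load 17/18]
  4 → locker 9 (new)  [load 4/18]
9 storage lockers opened.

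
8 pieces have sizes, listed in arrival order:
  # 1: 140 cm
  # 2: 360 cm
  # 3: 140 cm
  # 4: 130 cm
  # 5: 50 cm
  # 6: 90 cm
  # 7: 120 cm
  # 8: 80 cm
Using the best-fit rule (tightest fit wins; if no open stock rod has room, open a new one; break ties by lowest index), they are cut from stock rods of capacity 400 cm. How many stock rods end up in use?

  140 → stock rod 1 (new)  [load 140/400]
  360 → stock rod 2 (new)  [load 360/400]
  140 → stock rod 1  [load 280/400]
  130 → stock rod 3 (new)  [load 130/400]
  50 → stock rod 1  [load 330/400]
  90 → stock rod 3  [load 220/400]
  120 → stock rod 3  [load 340/400]
  80 → stock rod 4 (new)  [load 80/400]
4 stock rods opened.

4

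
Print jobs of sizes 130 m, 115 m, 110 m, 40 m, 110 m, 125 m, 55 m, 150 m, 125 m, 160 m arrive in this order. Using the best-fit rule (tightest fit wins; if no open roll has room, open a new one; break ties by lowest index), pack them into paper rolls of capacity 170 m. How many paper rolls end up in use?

  130 → roll 1 (new)  [load 130/170]
  115 → roll 2 (new)  [load 115/170]
  110 → roll 3 (new)  [load 110/170]
  40 → roll 1  [load 170/170]
  110 → roll 4 (new)  [load 110/170]
  125 → roll 5 (new)  [load 125/170]
  55 → roll 2  [load 170/170]
  150 → roll 6 (new)  [load 150/170]
  125 → roll 7 (new)  [load 125/170]
  160 → roll 8 (new)  [load 160/170]
8 paper rolls opened.

8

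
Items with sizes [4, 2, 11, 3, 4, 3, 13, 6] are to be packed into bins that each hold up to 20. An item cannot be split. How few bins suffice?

Total = 13 + 11 + 6 + 4 + 4 + 3 + 3 + 2 = 46.
Lower bound: ⌈46/20⌉ = 3 bins.
A packing using 3 bins:
  bin 1: 13 + 6 = 19
  bin 2: 11 + 4 + 4 = 19
  bin 3: 3 + 3 + 2 = 8
This matches the lower bound, so 3 is optimal.

3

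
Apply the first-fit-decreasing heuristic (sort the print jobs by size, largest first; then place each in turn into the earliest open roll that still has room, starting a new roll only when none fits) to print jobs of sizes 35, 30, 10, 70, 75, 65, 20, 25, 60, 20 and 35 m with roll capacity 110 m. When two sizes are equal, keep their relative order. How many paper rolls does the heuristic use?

Sorted descending: 75, 70, 65, 60, 35, 35, 30, 25, 20, 20, 10.
  75 → roll 1 (new)  [load 75/110]
  70 → roll 2 (new)  [load 70/110]
  65 → roll 3 (new)  [load 65/110]
  60 → roll 4 (new)  [load 60/110]
  35 → roll 1  [load 110/110]
  35 → roll 2  [load 105/110]
  30 → roll 3  [load 95/110]
  25 → roll 4  [load 85/110]
  20 → roll 4  [load 105/110]
  20 → roll 5 (new)  [load 20/110]
  10 → roll 3  [load 105/110]
5 paper rolls opened.

5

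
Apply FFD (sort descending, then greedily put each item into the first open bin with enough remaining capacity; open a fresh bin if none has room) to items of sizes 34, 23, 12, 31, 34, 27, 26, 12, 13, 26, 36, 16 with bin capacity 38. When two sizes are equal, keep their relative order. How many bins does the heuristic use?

9

Sorted descending: 36, 34, 34, 31, 27, 26, 26, 23, 16, 13, 12, 12.
  36 → bin 1 (new)  [load 36/38]
  34 → bin 2 (new)  [load 34/38]
  34 → bin 3 (new)  [load 34/38]
  31 → bin 4 (new)  [load 31/38]
  27 → bin 5 (new)  [load 27/38]
  26 → bin 6 (new)  [load 26/38]
  26 → bin 7 (new)  [load 26/38]
  23 → bin 8 (new)  [load 23/38]
  16 → bin 9 (new)  [load 16/38]
  13 → bin 8  [load 36/38]
  12 → bin 6  [load 38/38]
  12 → bin 7  [load 38/38]
9 bins opened.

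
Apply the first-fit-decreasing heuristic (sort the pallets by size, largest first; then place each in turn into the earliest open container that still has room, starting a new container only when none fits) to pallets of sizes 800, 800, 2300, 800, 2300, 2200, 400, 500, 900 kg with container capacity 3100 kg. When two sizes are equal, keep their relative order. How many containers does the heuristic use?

Sorted descending: 2300, 2300, 2200, 900, 800, 800, 800, 500, 400.
  2300 → container 1 (new)  [load 2300/3100]
  2300 → container 2 (new)  [load 2300/3100]
  2200 → container 3 (new)  [load 2200/3100]
  900 → container 3  [load 3100/3100]
  800 → container 1  [load 3100/3100]
  800 → container 2  [load 3100/3100]
  800 → container 4 (new)  [load 800/3100]
  500 → container 4  [load 1300/3100]
  400 → container 4  [load 1700/3100]
4 containers opened.

4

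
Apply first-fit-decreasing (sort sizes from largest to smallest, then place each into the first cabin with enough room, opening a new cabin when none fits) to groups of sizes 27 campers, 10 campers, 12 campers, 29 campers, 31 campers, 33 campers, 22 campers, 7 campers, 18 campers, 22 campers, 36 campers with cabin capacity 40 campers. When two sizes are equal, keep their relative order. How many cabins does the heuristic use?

7

Sorted descending: 36, 33, 31, 29, 27, 22, 22, 18, 12, 10, 7.
  36 → cabin 1 (new)  [load 36/40]
  33 → cabin 2 (new)  [load 33/40]
  31 → cabin 3 (new)  [load 31/40]
  29 → cabin 4 (new)  [load 29/40]
  27 → cabin 5 (new)  [load 27/40]
  22 → cabin 6 (new)  [load 22/40]
  22 → cabin 7 (new)  [load 22/40]
  18 → cabin 6  [load 40/40]
  12 → cabin 5  [load 39/40]
  10 → cabin 4  [load 39/40]
  7 → cabin 2  [load 40/40]
7 cabins opened.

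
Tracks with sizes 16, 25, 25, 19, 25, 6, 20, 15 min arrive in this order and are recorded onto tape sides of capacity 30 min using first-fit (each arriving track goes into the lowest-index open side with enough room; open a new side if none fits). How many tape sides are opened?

  16 → side 1 (new)  [load 16/30]
  25 → side 2 (new)  [load 25/30]
  25 → side 3 (new)  [load 25/30]
  19 → side 4 (new)  [load 19/30]
  25 → side 5 (new)  [load 25/30]
  6 → side 1  [load 22/30]
  20 → side 6 (new)  [load 20/30]
  15 → side 7 (new)  [load 15/30]
7 tape sides opened.

7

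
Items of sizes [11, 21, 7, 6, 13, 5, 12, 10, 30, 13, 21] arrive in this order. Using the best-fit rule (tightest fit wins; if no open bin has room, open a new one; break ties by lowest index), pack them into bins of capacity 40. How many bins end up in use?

  11 → bin 1 (new)  [load 11/40]
  21 → bin 1  [load 32/40]
  7 → bin 1  [load 39/40]
  6 → bin 2 (new)  [load 6/40]
  13 → bin 2  [load 19/40]
  5 → bin 2  [load 24/40]
  12 → bin 2  [load 36/40]
  10 → bin 3 (new)  [load 10/40]
  30 → bin 3  [load 40/40]
  13 → bin 4 (new)  [load 13/40]
  21 → bin 4  [load 34/40]
4 bins opened.

4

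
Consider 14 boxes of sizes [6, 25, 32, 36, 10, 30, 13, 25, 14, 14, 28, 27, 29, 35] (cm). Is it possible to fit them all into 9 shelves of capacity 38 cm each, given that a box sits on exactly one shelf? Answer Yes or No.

Total = 324 cm; ⌈324/38⌉ = 9.
The bound of 9 does not rule out 9, but exhaustive search shows no assignment into 9 shelves of capacity 38 cm exists — the minimum is 10.

No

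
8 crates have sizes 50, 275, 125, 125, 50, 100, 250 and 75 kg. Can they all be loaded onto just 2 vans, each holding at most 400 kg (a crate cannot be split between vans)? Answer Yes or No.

Total = 1050 kg; ⌈1050/400⌉ = 3.
At least 3 vans are required, but only 2 are allowed.

No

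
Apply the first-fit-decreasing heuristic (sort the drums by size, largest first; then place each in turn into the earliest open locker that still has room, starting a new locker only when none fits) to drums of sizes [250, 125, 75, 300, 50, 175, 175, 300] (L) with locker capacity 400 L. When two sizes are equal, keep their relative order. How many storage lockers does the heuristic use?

4

Sorted descending: 300, 300, 250, 175, 175, 125, 75, 50.
  300 → locker 1 (new)  [load 300/400]
  300 → locker 2 (new)  [load 300/400]
  250 → locker 3 (new)  [load 250/400]
  175 → locker 4 (new)  [load 175/400]
  175 → locker 4  [load 350/400]
  125 → locker 3  [load 375/400]
  75 → locker 1  [load 375/400]
  50 → locker 2  [load 350/400]
4 storage lockers opened.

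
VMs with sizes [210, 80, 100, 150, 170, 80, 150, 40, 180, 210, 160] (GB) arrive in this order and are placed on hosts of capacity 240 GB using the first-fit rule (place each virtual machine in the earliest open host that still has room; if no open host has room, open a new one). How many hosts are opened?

  210 → host 1 (new)  [load 210/240]
  80 → host 2 (new)  [load 80/240]
  100 → host 2  [load 180/240]
  150 → host 3 (new)  [load 150/240]
  170 → host 4 (new)  [load 170/240]
  80 → host 3  [load 230/240]
  150 → host 5 (new)  [load 150/240]
  40 → host 2  [load 220/240]
  180 → host 6 (new)  [load 180/240]
  210 → host 7 (new)  [load 210/240]
  160 → host 8 (new)  [load 160/240]
8 hosts opened.

8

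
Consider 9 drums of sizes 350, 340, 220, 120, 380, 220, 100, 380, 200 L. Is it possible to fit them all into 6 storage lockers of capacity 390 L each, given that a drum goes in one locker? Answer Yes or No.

No

Total = 2310 L; ⌈2310/390⌉ = 6.
7 drums each exceed half the capacity and cannot share a locker, forcing at least 7 storage lockers.
At least 7 storage lockers are required, but only 6 are allowed.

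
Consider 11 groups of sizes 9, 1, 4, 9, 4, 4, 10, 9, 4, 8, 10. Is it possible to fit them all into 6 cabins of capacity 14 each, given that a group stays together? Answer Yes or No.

A valid assignment using 6 cabins:
  cabin 1: 10 + 4 = 14
  cabin 2: 10 + 4 = 14
  cabin 3: 9 + 4 + 1 = 14
  cabin 4: 9 + 4 = 13
  cabin 5: 9 = 9
  cabin 6: 8 = 8
Every load is within 14, so 6 cabins suffice.

Yes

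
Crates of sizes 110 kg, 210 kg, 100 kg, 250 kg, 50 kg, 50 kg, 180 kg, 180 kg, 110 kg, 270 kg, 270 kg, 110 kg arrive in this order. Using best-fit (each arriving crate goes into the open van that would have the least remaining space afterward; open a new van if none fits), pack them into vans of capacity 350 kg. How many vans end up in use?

  110 → van 1 (new)  [load 110/350]
  210 → van 1  [load 320/350]
  100 → van 2 (new)  [load 100/350]
  250 → van 2  [load 350/350]
  50 → van 3 (new)  [load 50/350]
  50 → van 3  [load 100/350]
  180 → van 3  [load 280/350]
  180 → van 4 (new)  [load 180/350]
  110 → van 4  [load 290/350]
  270 → van 5 (new)  [load 270/350]
  270 → van 6 (new)  [load 270/350]
  110 → van 7 (new)  [load 110/350]
7 vans opened.

7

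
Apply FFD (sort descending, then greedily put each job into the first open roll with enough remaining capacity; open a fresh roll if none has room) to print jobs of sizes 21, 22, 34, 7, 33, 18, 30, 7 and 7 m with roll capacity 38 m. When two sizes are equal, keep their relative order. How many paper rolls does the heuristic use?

6

Sorted descending: 34, 33, 30, 22, 21, 18, 7, 7, 7.
  34 → roll 1 (new)  [load 34/38]
  33 → roll 2 (new)  [load 33/38]
  30 → roll 3 (new)  [load 30/38]
  22 → roll 4 (new)  [load 22/38]
  21 → roll 5 (new)  [load 21/38]
  18 → roll 6 (new)  [load 18/38]
  7 → roll 3  [load 37/38]
  7 → roll 4  [load 29/38]
  7 → roll 4  [load 36/38]
6 paper rolls opened.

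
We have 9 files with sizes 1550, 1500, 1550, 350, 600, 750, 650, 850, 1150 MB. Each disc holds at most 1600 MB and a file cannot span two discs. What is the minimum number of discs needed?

Total = 1550 + 1550 + 1500 + 1150 + 850 + 750 + 650 + 600 + 350 = 8950 MB.
Lower bound: ⌈8950/1600⌉ = 6 discs.
A packing using 6 discs:
  disc 1: 1550 = 1550
  disc 2: 1550 = 1550
  disc 3: 1500 = 1500
  disc 4: 1150 + 350 = 1500
  disc 5: 850 + 750 = 1600
  disc 6: 650 + 600 = 1250
This matches the lower bound, so 6 is optimal.

6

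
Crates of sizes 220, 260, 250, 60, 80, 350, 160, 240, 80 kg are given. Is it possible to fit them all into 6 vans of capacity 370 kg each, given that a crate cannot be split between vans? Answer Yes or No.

A valid assignment using 6 vans:
  van 1: 350 = 350
  van 2: 260 + 80 = 340
  van 3: 250 + 80 = 330
  van 4: 240 + 60 = 300
  van 5: 220 = 220
  van 6: 160 = 160
Every load is within 370 kg, so 6 vans suffice.

Yes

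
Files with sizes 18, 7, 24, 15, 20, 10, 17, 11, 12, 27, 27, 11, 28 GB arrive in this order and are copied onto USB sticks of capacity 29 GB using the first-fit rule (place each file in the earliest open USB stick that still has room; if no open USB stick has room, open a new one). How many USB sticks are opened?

  18 → USB stick 1 (new)  [load 18/29]
  7 → USB stick 1  [load 25/29]
  24 → USB stick 2 (new)  [load 24/29]
  15 → USB stick 3 (new)  [load 15/29]
  20 → USB stick 4 (new)  [load 20/29]
  10 → USB stick 3  [load 25/29]
  17 → USB stick 5 (new)  [load 17/29]
  11 → USB stick 5  [load 28/29]
  12 → USB stick 6 (new)  [load 12/29]
  27 → USB stick 7 (new)  [load 27/29]
  27 → USB stick 8 (new)  [load 27/29]
  11 → USB stick 6  [load 23/29]
  28 → USB stick 9 (new)  [load 28/29]
9 USB sticks opened.

9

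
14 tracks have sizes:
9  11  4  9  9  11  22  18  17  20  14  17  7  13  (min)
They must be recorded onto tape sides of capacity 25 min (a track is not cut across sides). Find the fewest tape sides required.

9

Total = 22 + 20 + 18 + 17 + 17 + 14 + 13 + 11 + 11 + 9 + 9 + 9 + 7 + 4 = 181 min.
Lower bound: ⌈181/25⌉ = 8 tape sides.
A packing using 9 tape sides:
  side 1: 22 = 22
  side 2: 20 + 4 = 24
  side 3: 18 + 7 = 25
  side 4: 17 = 17
  side 5: 17 = 17
  side 6: 14 + 11 = 25
  side 7: 13 + 11 = 24
  side 8: 9 + 9 = 18
  side 9: 9 = 9
No arrangement into 8 tape sides stays within capacity, so 9 is optimal.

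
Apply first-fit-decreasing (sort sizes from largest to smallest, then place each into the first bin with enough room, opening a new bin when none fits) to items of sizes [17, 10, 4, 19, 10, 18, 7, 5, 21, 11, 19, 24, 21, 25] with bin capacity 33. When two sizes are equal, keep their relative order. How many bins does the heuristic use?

Sorted descending: 25, 24, 21, 21, 19, 19, 18, 17, 11, 10, 10, 7, 5, 4.
  25 → bin 1 (new)  [load 25/33]
  24 → bin 2 (new)  [load 24/33]
  21 → bin 3 (new)  [load 21/33]
  21 → bin 4 (new)  [load 21/33]
  19 → bin 5 (new)  [load 19/33]
  19 → bin 6 (new)  [load 19/33]
  18 → bin 7 (new)  [load 18/33]
  17 → bin 8 (new)  [load 17/33]
  11 → bin 3  [load 32/33]
  10 → bin 4  [load 31/33]
  10 → bin 5  [load 29/33]
  7 → bin 1  [load 32/33]
  5 → bin 2  [load 29/33]
  4 → bin 2  [load 33/33]
8 bins opened.

8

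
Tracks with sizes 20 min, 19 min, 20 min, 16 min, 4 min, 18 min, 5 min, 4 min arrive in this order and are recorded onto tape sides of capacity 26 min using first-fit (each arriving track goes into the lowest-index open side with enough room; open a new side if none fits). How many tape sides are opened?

5

  20 → side 1 (new)  [load 20/26]
  19 → side 2 (new)  [load 19/26]
  20 → side 3 (new)  [load 20/26]
  16 → side 4 (new)  [load 16/26]
  4 → side 1  [load 24/26]
  18 → side 5 (new)  [load 18/26]
  5 → side 2  [load 24/26]
  4 → side 3  [load 24/26]
5 tape sides opened.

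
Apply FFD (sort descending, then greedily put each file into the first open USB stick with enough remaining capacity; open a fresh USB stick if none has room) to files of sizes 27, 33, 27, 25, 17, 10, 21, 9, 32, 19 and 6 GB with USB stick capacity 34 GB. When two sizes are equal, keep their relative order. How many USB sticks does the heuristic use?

8

Sorted descending: 33, 32, 27, 27, 25, 21, 19, 17, 10, 9, 6.
  33 → USB stick 1 (new)  [load 33/34]
  32 → USB stick 2 (new)  [load 32/34]
  27 → USB stick 3 (new)  [load 27/34]
  27 → USB stick 4 (new)  [load 27/34]
  25 → USB stick 5 (new)  [load 25/34]
  21 → USB stick 6 (new)  [load 21/34]
  19 → USB stick 7 (new)  [load 19/34]
  17 → USB stick 8 (new)  [load 17/34]
  10 → USB stick 6  [load 31/34]
  9 → USB stick 5  [load 34/34]
  6 → USB stick 3  [load 33/34]
8 USB sticks opened.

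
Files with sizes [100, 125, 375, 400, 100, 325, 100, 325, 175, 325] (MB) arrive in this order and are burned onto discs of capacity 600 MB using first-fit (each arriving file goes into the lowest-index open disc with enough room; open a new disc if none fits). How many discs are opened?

  100 → disc 1 (new)  [load 100/600]
  125 → disc 1  [load 225/600]
  375 → disc 1  [load 600/600]
  400 → disc 2 (new)  [load 400/600]
  100 → disc 2  [load 500/600]
  325 → disc 3 (new)  [load 325/600]
  100 → disc 2  [load 600/600]
  325 → disc 4 (new)  [load 325/600]
  175 → disc 3  [load 500/600]
  325 → disc 5 (new)  [load 325/600]
5 discs opened.

5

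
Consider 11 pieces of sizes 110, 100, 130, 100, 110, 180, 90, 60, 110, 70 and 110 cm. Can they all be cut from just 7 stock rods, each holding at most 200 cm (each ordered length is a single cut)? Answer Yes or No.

A valid assignment using 7 stock rods:
  stock rod 1: 180 = 180
  stock rod 2: 130 + 70 = 200
  stock rod 3: 110 + 90 = 200
  stock rod 4: 110 + 60 = 170
  stock rod 5: 110 = 110
  stock rod 6: 110 = 110
  stock rod 7: 100 + 100 = 200
Every load is within 200 cm, so 7 stock rods suffice.

Yes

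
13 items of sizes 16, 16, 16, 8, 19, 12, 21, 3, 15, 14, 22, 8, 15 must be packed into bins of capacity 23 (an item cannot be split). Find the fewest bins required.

10

Total = 22 + 21 + 19 + 16 + 16 + 16 + 15 + 15 + 14 + 12 + 8 + 8 + 3 = 185.
Lower bound: ⌈185/23⌉ = 9 bins.
Also, 10 items each exceed 23/2, and no two of those can share a bin, so at least 10 bins are needed.
A packing using 10 bins:
  bin 1: 22 = 22
  bin 2: 21 = 21
  bin 3: 19 + 3 = 22
  bin 4: 16 = 16
  bin 5: 16 = 16
  bin 6: 16 = 16
  bin 7: 15 + 8 = 23
  bin 8: 15 + 8 = 23
  bin 9: 14 = 14
  bin 10: 12 = 12
This matches the lower bound, so 10 is optimal.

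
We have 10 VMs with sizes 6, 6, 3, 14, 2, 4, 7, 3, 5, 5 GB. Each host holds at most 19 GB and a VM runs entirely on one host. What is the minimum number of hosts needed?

Total = 14 + 7 + 6 + 6 + 5 + 5 + 4 + 3 + 3 + 2 = 55 GB.
Lower bound: ⌈55/19⌉ = 3 hosts.
A packing using 3 hosts:
  host 1: 14 + 5 = 19
  host 2: 7 + 6 + 6 = 19
  host 3: 5 + 4 + 3 + 3 + 2 = 17
This matches the lower bound, so 3 is optimal.

3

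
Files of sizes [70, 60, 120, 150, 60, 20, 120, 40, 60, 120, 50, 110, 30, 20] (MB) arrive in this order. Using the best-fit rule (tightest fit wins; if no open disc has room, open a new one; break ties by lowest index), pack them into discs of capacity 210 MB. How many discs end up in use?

  70 → disc 1 (new)  [load 70/210]
  60 → disc 1  [load 130/210]
  120 → disc 2 (new)  [load 120/210]
  150 → disc 3 (new)  [load 150/210]
  60 → disc 3  [load 210/210]
  20 → disc 1  [load 150/210]
  120 → disc 4 (new)  [load 120/210]
  40 → disc 1  [load 190/210]
  60 → disc 2  [load 180/210]
  120 → disc 5 (new)  [load 120/210]
  50 → disc 4  [load 170/210]
  110 → disc 6 (new)  [load 110/210]
  30 → disc 2  [load 210/210]
  20 → disc 1  [load 210/210]
6 discs opened.

6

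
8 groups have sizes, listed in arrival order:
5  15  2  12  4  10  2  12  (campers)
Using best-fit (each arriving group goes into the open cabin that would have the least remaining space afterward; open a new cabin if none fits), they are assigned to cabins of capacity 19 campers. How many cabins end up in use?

4

  5 → cabin 1 (new)  [load 5/19]
  15 → cabin 2 (new)  [load 15/19]
  2 → cabin 2  [load 17/19]
  12 → cabin 1  [load 17/19]
  4 → cabin 3 (new)  [load 4/19]
  10 → cabin 3  [load 14/19]
  2 → cabin 1  [load 19/19]
  12 → cabin 4 (new)  [load 12/19]
4 cabins opened.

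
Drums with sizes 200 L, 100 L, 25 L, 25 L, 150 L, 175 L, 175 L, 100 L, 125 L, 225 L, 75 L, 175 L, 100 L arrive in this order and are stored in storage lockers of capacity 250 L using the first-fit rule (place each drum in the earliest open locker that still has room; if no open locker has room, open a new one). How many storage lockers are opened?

  200 → locker 1 (new)  [load 200/250]
  100 → locker 2 (new)  [load 100/250]
  25 → locker 1  [load 225/250]
  25 → locker 1  [load 250/250]
  150 → locker 2  [load 250/250]
  175 → locker 3 (new)  [load 175/250]
  175 → locker 4 (new)  [load 175/250]
  100 → locker 5 (new)  [load 100/250]
  125 → locker 5  [load 225/250]
  225 → locker 6 (new)  [load 225/250]
  75 → locker 3  [load 250/250]
  175 → locker 7 (new)  [load 175/250]
  100 → locker 8 (new)  [load 100/250]
8 storage lockers opened.

8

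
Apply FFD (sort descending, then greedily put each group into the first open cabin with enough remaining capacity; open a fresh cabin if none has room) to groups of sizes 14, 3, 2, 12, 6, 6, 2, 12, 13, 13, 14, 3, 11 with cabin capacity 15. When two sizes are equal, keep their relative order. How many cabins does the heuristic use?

8

Sorted descending: 14, 14, 13, 13, 12, 12, 11, 6, 6, 3, 3, 2, 2.
  14 → cabin 1 (new)  [load 14/15]
  14 → cabin 2 (new)  [load 14/15]
  13 → cabin 3 (new)  [load 13/15]
  13 → cabin 4 (new)  [load 13/15]
  12 → cabin 5 (new)  [load 12/15]
  12 → cabin 6 (new)  [load 12/15]
  11 → cabin 7 (new)  [load 11/15]
  6 → cabin 8 (new)  [load 6/15]
  6 → cabin 8  [load 12/15]
  3 → cabin 5  [load 15/15]
  3 → cabin 6  [load 15/15]
  2 → cabin 3  [load 15/15]
  2 → cabin 4  [load 15/15]
8 cabins opened.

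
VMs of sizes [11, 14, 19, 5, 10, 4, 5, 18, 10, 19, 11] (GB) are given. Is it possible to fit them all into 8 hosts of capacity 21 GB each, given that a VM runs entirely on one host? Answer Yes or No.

A valid assignment using 7 hosts:
  host 1: 19 = 19
  host 2: 19 = 19
  host 3: 18 = 18
  host 4: 14 + 5 = 19
  host 5: 11 + 10 = 21
  host 6: 11 + 10 = 21
  host 7: 5 + 4 = 9
That uses only 7 ≤ 8, so 8 hosts are enough.

Yes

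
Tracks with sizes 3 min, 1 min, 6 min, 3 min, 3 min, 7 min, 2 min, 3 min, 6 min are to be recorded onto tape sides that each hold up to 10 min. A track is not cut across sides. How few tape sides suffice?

4

Total = 7 + 6 + 6 + 3 + 3 + 3 + 3 + 2 + 1 = 34 min.
Lower bound: ⌈34/10⌉ = 4 tape sides.
A packing using 4 tape sides:
  side 1: 7 + 3 = 10
  side 2: 6 + 3 + 1 = 10
  side 3: 6 + 3 = 9
  side 4: 3 + 2 = 5
This matches the lower bound, so 4 is optimal.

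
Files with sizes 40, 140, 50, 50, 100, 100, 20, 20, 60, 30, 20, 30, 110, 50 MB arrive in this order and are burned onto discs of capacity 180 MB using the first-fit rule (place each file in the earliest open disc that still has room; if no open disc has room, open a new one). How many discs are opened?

5

  40 → disc 1 (new)  [load 40/180]
  140 → disc 1  [load 180/180]
  50 → disc 2 (new)  [load 50/180]
  50 → disc 2  [load 100/180]
  100 → disc 3 (new)  [load 100/180]
  100 → disc 4 (new)  [load 100/180]
  20 → disc 2  [load 120/180]
  20 → disc 2  [load 140/180]
  60 → disc 3  [load 160/180]
  30 → disc 2  [load 170/180]
  20 → disc 3  [load 180/180]
  30 → disc 4  [load 130/180]
  110 → disc 5 (new)  [load 110/180]
  50 → disc 4  [load 180/180]
5 discs opened.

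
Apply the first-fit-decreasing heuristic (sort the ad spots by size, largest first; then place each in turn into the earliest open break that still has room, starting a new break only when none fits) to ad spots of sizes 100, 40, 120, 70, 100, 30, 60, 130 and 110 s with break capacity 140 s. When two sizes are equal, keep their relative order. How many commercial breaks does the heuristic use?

Sorted descending: 130, 120, 110, 100, 100, 70, 60, 40, 30.
  130 → break 1 (new)  [load 130/140]
  120 → break 2 (new)  [load 120/140]
  110 → break 3 (new)  [load 110/140]
  100 → break 4 (new)  [load 100/140]
  100 → break 5 (new)  [load 100/140]
  70 → break 6 (new)  [load 70/140]
  60 → break 6  [load 130/140]
  40 → break 4  [load 140/140]
  30 → break 3  [load 140/140]
6 commercial breaks opened.

6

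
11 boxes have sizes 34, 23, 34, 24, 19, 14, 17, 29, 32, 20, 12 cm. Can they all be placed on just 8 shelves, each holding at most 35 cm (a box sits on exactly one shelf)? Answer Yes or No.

Total = 258 cm; ⌈258/35⌉ = 8.
The bound of 8 does not rule out 8, but exhaustive search shows no assignment into 8 shelves of capacity 35 cm exists — the minimum is 9.

No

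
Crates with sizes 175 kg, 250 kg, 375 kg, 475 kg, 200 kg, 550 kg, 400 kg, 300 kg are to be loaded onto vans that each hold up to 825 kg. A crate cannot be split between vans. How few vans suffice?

Total = 550 + 475 + 400 + 375 + 300 + 250 + 200 + 175 = 2725 kg.
Lower bound: ⌈2725/825⌉ = 4 vans.
A packing using 4 vans:
  van 1: 550 + 250 = 800
  van 2: 475 + 300 = 775
  van 3: 400 + 375 = 775
  van 4: 200 + 175 = 375
This matches the lower bound, so 4 is optimal.

4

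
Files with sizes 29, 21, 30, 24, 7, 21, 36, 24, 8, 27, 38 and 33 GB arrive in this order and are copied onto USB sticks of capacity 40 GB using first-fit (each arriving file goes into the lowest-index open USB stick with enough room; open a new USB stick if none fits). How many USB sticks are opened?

10

  29 → USB stick 1 (new)  [load 29/40]
  21 → USB stick 2 (new)  [load 21/40]
  30 → USB stick 3 (new)  [load 30/40]
  24 → USB stick 4 (new)  [load 24/40]
  7 → USB stick 1  [load 36/40]
  21 → USB stick 5 (new)  [load 21/40]
  36 → USB stick 6 (new)  [load 36/40]
  24 → USB stick 7 (new)  [load 24/40]
  8 → USB stick 2  [load 29/40]
  27 → USB stick 8 (new)  [load 27/40]
  38 → USB stick 9 (new)  [load 38/40]
  33 → USB stick 10 (new)  [load 33/40]
10 USB sticks opened.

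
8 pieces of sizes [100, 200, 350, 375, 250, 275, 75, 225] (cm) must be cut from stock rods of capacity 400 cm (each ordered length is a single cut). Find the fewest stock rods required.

6

Total = 375 + 350 + 275 + 250 + 225 + 200 + 100 + 75 = 1850 cm.
Lower bound: ⌈1850/400⌉ = 5 stock rods.
A packing using 6 stock rods:
  stock rod 1: 375 = 375
  stock rod 2: 350 = 350
  stock rod 3: 275 + 100 = 375
  stock rod 4: 250 + 75 = 325
  stock rod 5: 225 = 225
  stock rod 6: 200 = 200
No arrangement into 5 stock rods stays within capacity, so 6 is optimal.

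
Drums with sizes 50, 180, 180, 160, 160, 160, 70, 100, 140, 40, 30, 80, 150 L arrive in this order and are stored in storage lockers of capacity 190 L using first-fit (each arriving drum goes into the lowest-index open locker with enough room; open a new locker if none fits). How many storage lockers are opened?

9

  50 → locker 1 (new)  [load 50/190]
  180 → locker 2 (new)  [load 180/190]
  180 → locker 3 (new)  [load 180/190]
  160 → locker 4 (new)  [load 160/190]
  160 → locker 5 (new)  [load 160/190]
  160 → locker 6 (new)  [load 160/190]
  70 → locker 1  [load 120/190]
  100 → locker 7 (new)  [load 100/190]
  140 → locker 8 (new)  [load 140/190]
  40 → locker 1  [load 160/190]
  30 → locker 1  [load 190/190]
  80 → locker 7  [load 180/190]
  150 → locker 9 (new)  [load 150/190]
9 storage lockers opened.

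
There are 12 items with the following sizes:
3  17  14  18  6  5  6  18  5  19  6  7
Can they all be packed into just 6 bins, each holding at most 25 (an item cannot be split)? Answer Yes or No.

A valid assignment using 5 bins:
  bin 1: 19 + 6 = 25
  bin 2: 18 + 7 = 25
  bin 3: 18 + 6 = 24
  bin 4: 17 + 5 + 3 = 25
  bin 5: 14 + 6 + 5 = 25
That uses only 5 ≤ 6, so 6 bins are enough.

Yes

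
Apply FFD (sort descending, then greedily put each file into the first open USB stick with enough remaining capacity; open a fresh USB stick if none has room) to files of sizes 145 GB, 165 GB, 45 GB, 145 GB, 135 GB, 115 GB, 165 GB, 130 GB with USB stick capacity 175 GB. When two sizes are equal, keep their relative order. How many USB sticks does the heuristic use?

7

Sorted descending: 165, 165, 145, 145, 135, 130, 115, 45.
  165 → USB stick 1 (new)  [load 165/175]
  165 → USB stick 2 (new)  [load 165/175]
  145 → USB stick 3 (new)  [load 145/175]
  145 → USB stick 4 (new)  [load 145/175]
  135 → USB stick 5 (new)  [load 135/175]
  130 → USB stick 6 (new)  [load 130/175]
  115 → USB stick 7 (new)  [load 115/175]
  45 → USB stick 6  [load 175/175]
7 USB sticks opened.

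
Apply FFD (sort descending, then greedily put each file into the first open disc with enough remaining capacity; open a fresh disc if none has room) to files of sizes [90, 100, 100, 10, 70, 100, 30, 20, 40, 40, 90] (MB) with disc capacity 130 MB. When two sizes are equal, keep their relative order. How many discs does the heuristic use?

Sorted descending: 100, 100, 100, 90, 90, 70, 40, 40, 30, 20, 10.
  100 → disc 1 (new)  [load 100/130]
  100 → disc 2 (new)  [load 100/130]
  100 → disc 3 (new)  [load 100/130]
  90 → disc 4 (new)  [load 90/130]
  90 → disc 5 (new)  [load 90/130]
  70 → disc 6 (new)  [load 70/130]
  40 → disc 4  [load 130/130]
  40 → disc 5  [load 130/130]
  30 → disc 1  [load 130/130]
  20 → disc 2  [load 120/130]
  10 → disc 2  [load 130/130]
6 discs opened.

6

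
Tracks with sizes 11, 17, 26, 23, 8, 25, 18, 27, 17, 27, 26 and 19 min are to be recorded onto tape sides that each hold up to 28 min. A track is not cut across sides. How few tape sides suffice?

10

Total = 27 + 27 + 26 + 26 + 25 + 23 + 19 + 18 + 17 + 17 + 11 + 8 = 244 min.
Lower bound: ⌈244/28⌉ = 9 tape sides.
Also, 10 tracks each exceed 14 min, and no two of those can share a side, so at least 10 tape sides are needed.
A packing using 10 tape sides:
  side 1: 27 = 27
  side 2: 27 = 27
  side 3: 26 = 26
  side 4: 26 = 26
  side 5: 25 = 25
  side 6: 23 = 23
  side 7: 19 + 8 = 27
  side 8: 18 = 18
  side 9: 17 + 11 = 28
  side 10: 17 = 17
This matches the lower bound, so 10 is optimal.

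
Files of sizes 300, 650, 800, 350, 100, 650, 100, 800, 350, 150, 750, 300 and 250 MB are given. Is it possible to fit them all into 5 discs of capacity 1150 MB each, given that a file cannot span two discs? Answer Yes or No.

Yes

A valid assignment using 5 discs:
  disc 1: 800 + 350 = 1150
  disc 2: 800 + 350 = 1150
  disc 3: 750 + 300 + 100 = 1150
  disc 4: 650 + 300 + 150 = 1100
  disc 5: 650 + 250 + 100 = 1000
Every load is within 1150 MB, so 5 discs suffice.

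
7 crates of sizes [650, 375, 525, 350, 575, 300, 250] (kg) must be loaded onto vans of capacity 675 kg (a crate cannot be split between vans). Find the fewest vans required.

5

Total = 650 + 575 + 525 + 375 + 350 + 300 + 250 = 3025 kg.
Lower bound: ⌈3025/675⌉ = 5 vans.
A packing using 5 vans:
  van 1: 650 = 650
  van 2: 575 = 575
  van 3: 525 = 525
  van 4: 375 + 300 = 675
  van 5: 350 + 250 = 600
This matches the lower bound, so 5 is optimal.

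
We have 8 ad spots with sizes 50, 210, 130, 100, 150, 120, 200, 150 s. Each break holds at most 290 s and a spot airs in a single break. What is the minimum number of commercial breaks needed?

Total = 210 + 200 + 150 + 150 + 130 + 120 + 100 + 50 = 1110 s.
Lower bound: ⌈1110/290⌉ = 4 commercial breaks.
A packing using 5 commercial breaks:
  break 1: 210 + 50 = 260
  break 2: 200 = 200
  break 3: 150 + 130 = 280
  break 4: 150 + 120 = 270
  break 5: 100 = 100
No arrangement into 4 commercial breaks stays within capacity, so 5 is optimal.

5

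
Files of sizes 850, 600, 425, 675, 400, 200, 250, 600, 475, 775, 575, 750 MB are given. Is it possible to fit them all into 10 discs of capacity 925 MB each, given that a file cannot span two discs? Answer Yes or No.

Yes

A valid assignment using 9 discs:
  disc 1: 850 = 850
  disc 2: 775 = 775
  disc 3: 750 = 750
  disc 4: 675 + 250 = 925
  disc 5: 600 + 200 = 800
  disc 6: 600 = 600
  disc 7: 575 = 575
  disc 8: 475 + 425 = 900
  disc 9: 400 = 400
That uses only 9 ≤ 10, so 10 discs are enough.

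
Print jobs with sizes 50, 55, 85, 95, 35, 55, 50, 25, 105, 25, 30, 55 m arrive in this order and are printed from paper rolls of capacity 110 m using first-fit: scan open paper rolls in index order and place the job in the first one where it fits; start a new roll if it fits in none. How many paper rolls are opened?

7

  50 → roll 1 (new)  [load 50/110]
  55 → roll 1  [load 105/110]
  85 → roll 2 (new)  [load 85/110]
  95 → roll 3 (new)  [load 95/110]
  35 → roll 4 (new)  [load 35/110]
  55 → roll 4  [load 90/110]
  50 → roll 5 (new)  [load 50/110]
  25 → roll 2  [load 110/110]
  105 → roll 6 (new)  [load 105/110]
  25 → roll 5  [load 75/110]
  30 → roll 5  [load 105/110]
  55 → roll 7 (new)  [load 55/110]
7 paper rolls opened.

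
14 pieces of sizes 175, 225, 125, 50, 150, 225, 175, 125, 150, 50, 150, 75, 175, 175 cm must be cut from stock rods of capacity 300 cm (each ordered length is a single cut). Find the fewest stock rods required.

Total = 225 + 225 + 175 + 175 + 175 + 175 + 150 + 150 + 150 + 125 + 125 + 75 + 50 + 50 = 2025 cm.
Lower bound: ⌈2025/300⌉ = 7 stock rods.
A packing using 8 stock rods:
  stock rod 1: 225 + 75 = 300
  stock rod 2: 225 + 50 = 275
  stock rod 3: 175 + 125 = 300
  stock rod 4: 175 + 125 = 300
  stock rod 5: 175 + 50 = 225
  stock rod 6: 175 = 175
  stock rod 7: 150 + 150 = 300
  stock rod 8: 150 = 150
No arrangement into 7 stock rods stays within capacity, so 8 is optimal.

8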